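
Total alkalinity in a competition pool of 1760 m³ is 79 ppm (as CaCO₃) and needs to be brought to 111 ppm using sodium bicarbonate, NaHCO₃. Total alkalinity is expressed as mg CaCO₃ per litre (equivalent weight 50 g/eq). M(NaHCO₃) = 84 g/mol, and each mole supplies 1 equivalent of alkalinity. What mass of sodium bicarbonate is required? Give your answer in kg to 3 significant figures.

94.6 kg

Volume: 1760 m³ = 1,760,000 L.
Alkalinity to add: (111 − 79) = 32 mg/L as CaCO₃ × 1,760,000 L = 56,320 g as CaCO₃.
Equivalents: 56,320 g ÷ 50 g/eq = 1126 eq.
NaHCO₃ supplies 1 eq per mole → 1126 mol.
Mass: 1126 mol × 84 g/mol = 94,620 g.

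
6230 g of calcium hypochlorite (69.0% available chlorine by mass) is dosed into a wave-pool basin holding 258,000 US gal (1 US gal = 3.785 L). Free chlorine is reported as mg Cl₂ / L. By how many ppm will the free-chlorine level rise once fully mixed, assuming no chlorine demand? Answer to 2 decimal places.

4.40 ppm

Volume: 258,000 US gal × 3.785 L/gal = 976,530 L.
Available chlorine delivered: 6230 g × 0.69 = 4299 g as Cl₂.
Concentration rise: 4299 g / 976,530 L = 4.402 mg/L = 4.40 ppm.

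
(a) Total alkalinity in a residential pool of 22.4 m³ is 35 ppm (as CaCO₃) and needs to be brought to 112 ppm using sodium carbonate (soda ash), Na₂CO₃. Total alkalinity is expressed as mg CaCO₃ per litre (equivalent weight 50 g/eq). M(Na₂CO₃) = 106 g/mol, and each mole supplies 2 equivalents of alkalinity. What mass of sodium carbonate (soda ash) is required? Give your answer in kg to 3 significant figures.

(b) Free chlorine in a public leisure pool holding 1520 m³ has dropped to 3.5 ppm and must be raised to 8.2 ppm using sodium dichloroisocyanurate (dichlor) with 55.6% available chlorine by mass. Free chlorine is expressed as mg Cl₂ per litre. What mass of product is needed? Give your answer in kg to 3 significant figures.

(a) Volume: 22.4 m³ = 22,400 L.
(a) Alkalinity to add: (112 − 35) = 77 mg/L as CaCO₃ × 22,400 L = 1725 g as CaCO₃.
(a) Equivalents: 1725 g ÷ 50 g/eq = 34.5 eq.
(a) Each mole of Na₂CO₃ supplies 2 eq, so 34.5 / 2 = 17.25 mol.
(a) Mass: 17.25 mol × 106 g/mol = 1828 g.

(b) Volume: 1520 m³ = 1,520,000 L.
(b) Chlorine deficit: 8.2 − 3.5 = 4.7 ppm = 4.7 mg/L as Cl₂.
(b) Cl₂ equivalent needed: 4.7 mg/L × 1,520,000 L = 7,144,000 mg = 7144 g.
(b) Product at 55.6% available chlorine: 7144 / 0.556 = 12,850 g.

(a) 1.83 kg; (b) 12.8 kg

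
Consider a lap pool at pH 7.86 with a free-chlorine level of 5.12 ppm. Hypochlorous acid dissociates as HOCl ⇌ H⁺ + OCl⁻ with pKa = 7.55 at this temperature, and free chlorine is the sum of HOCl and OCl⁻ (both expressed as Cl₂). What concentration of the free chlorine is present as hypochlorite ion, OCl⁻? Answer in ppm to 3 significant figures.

3.44 ppm

[OCl⁻]/[HOCl] = 10^(pH − pKa) = 10^(7.86 − 7.55) = 10^0.31 = 2.042.
Fraction as HOCl = 1 / (1 + 2.042) = 0.3288.
OCl⁻ = (1 − 0.3288) × 5.12 ppm = 3.437 ppm.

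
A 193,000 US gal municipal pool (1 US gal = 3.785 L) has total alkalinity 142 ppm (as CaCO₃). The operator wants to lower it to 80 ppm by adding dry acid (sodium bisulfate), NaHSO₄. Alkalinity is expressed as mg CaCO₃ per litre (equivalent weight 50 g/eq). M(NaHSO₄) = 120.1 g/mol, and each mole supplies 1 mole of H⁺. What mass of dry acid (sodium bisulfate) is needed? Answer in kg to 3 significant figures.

109 kg

Volume: 193,000 US gal × 3.785 L/gal = 730,505 L.
Alkalinity to neutralize: (142 − 80) = 62 mg/L as CaCO₃ × 730,505 L = 45,290 g as CaCO₃.
Equivalents of H⁺ required: 45,290 ÷ 50 g/eq = 905.8 eq = 905.8 mol NaHSO₄.
Mass of NaHSO₄: 905.8 × 120.1 = 108,800 g.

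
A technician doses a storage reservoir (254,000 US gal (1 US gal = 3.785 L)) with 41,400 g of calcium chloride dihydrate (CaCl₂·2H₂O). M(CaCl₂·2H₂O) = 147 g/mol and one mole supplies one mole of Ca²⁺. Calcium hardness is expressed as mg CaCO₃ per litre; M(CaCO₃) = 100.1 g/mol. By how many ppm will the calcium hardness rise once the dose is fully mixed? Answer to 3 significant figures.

Volume: 254,000 US gal × 3.785 L/gal = 961,390 L.
Moles of Ca²⁺: 41,400 g ÷ 147 g/mol = 281.6 mol.
As CaCO₃: 281.6 mol × 100.1 g/mol = 28,190 g.
Rise: 28,190 g / 961,390 L × 1000 = 29.32 mg/L.

29.3 ppm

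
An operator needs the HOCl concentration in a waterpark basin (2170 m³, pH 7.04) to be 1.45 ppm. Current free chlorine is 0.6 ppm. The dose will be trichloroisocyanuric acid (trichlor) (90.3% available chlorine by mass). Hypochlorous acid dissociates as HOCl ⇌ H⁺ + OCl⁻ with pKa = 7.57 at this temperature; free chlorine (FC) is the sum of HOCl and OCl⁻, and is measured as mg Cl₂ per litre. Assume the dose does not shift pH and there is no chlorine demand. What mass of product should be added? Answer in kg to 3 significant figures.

3.07 kg

Volume: 2170 m³ = 2,170,000 L.
[OCl⁻]/[HOCl] = 10^(pH − pKa) = 10^(7.04 − 7.57) = 0.2951; fraction as HOCl = 1/(1 + 0.2951) = 0.7721.
Free chlorine required for 1.45 ppm HOCl: 1.45 / 0.7721 = 1.878 ppm.
FC to add: 1.878 − 0.6 = 1.278 mg/L as Cl₂.
Cl₂ equivalent: 1.278 mg/L × 2,170,000 L = 2773 g.
Product at 90.3% available Cl: 2773 / 0.903 = 3071 g.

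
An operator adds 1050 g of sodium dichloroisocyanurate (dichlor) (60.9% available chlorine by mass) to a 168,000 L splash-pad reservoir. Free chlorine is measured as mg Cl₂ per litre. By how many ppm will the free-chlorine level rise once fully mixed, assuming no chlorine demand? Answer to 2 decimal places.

Available chlorine delivered: 1050 g × 0.609 = 639.4 g as Cl₂.
Concentration rise: 639.4 g / 168,000 L = 3.806 mg/L = 3.81 ppm.

3.81 ppm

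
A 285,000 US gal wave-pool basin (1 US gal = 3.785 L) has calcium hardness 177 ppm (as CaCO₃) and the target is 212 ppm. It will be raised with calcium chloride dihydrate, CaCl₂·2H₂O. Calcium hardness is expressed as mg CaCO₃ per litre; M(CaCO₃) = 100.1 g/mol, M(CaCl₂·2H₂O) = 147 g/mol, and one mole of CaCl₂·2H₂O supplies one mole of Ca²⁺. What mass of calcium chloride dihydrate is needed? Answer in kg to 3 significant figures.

55.4 kg

Volume: 285,000 US gal × 3.785 L/gal = 1,078,725 L.
Hardness to add: (212 − 177) = 35 mg/L as CaCO₃ × 1,078,725 L = 37,760 g as CaCO₃.
Moles of Ca²⁺ (1 mol Ca²⁺ ≡ 1 mol CaCO₃): 37,760 / 100.1 g/mol = 377.2 mol.
Mass of CaCl₂·2H₂O: 377.2 × 147 = 55,440 g.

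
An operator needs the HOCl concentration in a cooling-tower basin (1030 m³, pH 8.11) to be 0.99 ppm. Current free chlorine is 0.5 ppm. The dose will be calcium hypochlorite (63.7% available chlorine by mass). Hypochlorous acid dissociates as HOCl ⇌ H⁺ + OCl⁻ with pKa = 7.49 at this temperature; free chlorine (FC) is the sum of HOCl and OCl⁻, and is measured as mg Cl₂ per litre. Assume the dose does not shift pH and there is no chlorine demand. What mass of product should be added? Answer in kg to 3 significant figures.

7.47 kg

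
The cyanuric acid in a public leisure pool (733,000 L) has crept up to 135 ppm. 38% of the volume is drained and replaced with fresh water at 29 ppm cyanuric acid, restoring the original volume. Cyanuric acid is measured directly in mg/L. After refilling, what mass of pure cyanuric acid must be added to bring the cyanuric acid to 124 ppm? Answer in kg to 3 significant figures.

After draining 38% and refilling: 135 × 0.62 + 29 × 0.38 = 94.72 ppm.
Deficit to target: 124 − 94.72 = 29.28 mg/L.
Mass: 29.28 mg/L × 733,000 L = 21,460 g cyanuric acid.

21.5 kg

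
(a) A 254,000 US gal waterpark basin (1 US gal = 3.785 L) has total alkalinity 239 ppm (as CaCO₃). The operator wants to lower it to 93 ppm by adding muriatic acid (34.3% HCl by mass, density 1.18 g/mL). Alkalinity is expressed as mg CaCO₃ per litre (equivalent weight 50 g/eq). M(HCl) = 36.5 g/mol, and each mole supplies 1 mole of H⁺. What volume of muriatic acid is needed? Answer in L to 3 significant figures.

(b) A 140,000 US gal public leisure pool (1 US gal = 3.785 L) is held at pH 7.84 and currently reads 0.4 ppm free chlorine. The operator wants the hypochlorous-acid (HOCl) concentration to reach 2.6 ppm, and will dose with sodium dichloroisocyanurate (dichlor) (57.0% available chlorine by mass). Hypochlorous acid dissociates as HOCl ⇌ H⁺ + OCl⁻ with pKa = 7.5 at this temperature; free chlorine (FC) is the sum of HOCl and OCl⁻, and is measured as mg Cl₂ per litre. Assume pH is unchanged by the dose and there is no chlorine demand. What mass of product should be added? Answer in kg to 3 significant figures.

(a) 253 L; (b) 7.33 kg

(a) Volume: 254,000 US gal × 3.785 L/gal = 961,390 L.
(a) Alkalinity to neutralize: (239 − 93) = 146 mg/L as CaCO₃ × 961,390 L = 140,400 g as CaCO₃.
(a) Equivalents of H⁺ required: 140,400 ÷ 50 g/eq = 2807 eq = 2807 mol HCl.
(a) Mass of HCl: 2807 × 36.5 = 102,500 g.
(a) Mass of 34.3% solution: 102,500 / 0.343 = 298,700 g.
(a) Volume: 298,700 g ÷ 1.18 g/mL = 253,200 mL.

(b) Volume: 140,000 US gal × 3.785 L/gal = 529,900 L.
(b) [OCl⁻]/[HOCl] = 10^(pH − pKa) = 10^(7.84 − 7.5) = 2.188; fraction as HOCl = 1/(1 + 2.188) = 0.3137.
(b) Free chlorine required for 2.6 ppm HOCl: 2.6 / 0.3137 = 8.288 ppm.
(b) FC to add: 8.288 − 0.4 = 7.888 mg/L as Cl₂.
(b) Cl₂ equivalent: 7.888 mg/L × 529,900 L = 4180 g.
(b) Product at 57.0% available Cl: 4180 / 0.57 = 7333 g.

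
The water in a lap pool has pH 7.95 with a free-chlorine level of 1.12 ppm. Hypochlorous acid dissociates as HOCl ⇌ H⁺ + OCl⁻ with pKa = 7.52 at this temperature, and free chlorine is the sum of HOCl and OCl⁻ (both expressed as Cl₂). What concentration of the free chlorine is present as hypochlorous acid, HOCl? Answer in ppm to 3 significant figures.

[OCl⁻]/[HOCl] = 10^(pH − pKa) = 10^(7.95 − 7.52) = 10^0.43 = 2.692.
Fraction as HOCl = 1 / (1 + 2.692) = 0.2709.
HOCl = 0.2709 × 1.12 ppm = 0.3034 ppm.

0.303 ppm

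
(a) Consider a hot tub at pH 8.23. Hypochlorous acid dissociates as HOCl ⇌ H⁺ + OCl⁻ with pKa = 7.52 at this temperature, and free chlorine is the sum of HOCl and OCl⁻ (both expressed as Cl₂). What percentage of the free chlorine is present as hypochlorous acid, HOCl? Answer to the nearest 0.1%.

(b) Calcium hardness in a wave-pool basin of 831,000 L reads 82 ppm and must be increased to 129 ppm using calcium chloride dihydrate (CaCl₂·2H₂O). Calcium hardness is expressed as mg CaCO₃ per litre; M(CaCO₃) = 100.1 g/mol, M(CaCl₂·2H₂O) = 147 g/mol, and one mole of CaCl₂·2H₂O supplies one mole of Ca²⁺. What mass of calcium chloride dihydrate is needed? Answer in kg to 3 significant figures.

(a) 16.3%; (b) 57.4 kg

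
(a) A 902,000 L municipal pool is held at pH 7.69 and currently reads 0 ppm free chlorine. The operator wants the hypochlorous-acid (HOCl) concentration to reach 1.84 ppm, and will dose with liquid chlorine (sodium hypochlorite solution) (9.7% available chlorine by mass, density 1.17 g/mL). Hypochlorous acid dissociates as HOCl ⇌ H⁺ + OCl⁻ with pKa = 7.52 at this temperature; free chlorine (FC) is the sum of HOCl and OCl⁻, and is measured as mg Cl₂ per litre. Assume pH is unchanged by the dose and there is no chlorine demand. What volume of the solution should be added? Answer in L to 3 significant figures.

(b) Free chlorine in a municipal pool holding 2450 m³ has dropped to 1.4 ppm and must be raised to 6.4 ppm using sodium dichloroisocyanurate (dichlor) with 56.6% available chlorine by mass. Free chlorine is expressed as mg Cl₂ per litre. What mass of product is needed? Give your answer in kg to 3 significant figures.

(a) [OCl⁻]/[HOCl] = 10^(pH − pKa) = 10^(7.69 − 7.52) = 1.479; fraction as HOCl = 1/(1 + 1.479) = 0.4034.
(a) Free chlorine required for 1.84 ppm HOCl: 1.84 / 0.4034 = 4.562 ppm.
(a) FC to add: 4.562 − 0 = 4.562 mg/L as Cl₂.
(a) Cl₂ equivalent: 4.562 mg/L × 902,000 L = 4115 g.
(a) Product at 9.7% available Cl: 4115 / 0.097 = 42,420 g.
(a) Volume: 42,420 g ÷ 1.17 g/mL = 36,250 mL.

(b) Volume: 2450 m³ = 2,450,000 L.
(b) Chlorine deficit: 6.4 − 1.4 = 5 ppm = 5 mg/L as Cl₂.
(b) Cl₂ equivalent needed: 5 mg/L × 2,450,000 L = 12,250,000 mg = 12,250 g.
(b) Product at 56.6% available chlorine: 12,250 / 0.566 = 21,640 g.

(a) 36.3 L; (b) 21.6 kg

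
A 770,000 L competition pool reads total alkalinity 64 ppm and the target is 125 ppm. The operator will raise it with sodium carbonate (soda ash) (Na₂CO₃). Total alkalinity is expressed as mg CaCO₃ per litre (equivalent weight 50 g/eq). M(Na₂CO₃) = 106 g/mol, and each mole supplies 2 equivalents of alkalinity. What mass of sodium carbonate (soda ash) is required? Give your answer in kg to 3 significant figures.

49.8 kg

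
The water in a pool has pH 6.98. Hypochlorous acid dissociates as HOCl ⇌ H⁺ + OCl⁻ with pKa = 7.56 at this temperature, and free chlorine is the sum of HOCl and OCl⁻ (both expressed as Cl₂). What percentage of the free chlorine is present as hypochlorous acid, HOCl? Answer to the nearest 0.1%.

[OCl⁻]/[HOCl] = 10^(pH − pKa) = 10^(6.98 − 7.56) = 10^-0.58 = 0.263.
Fraction as HOCl = 1 / (1 + 0.263) = 0.7917.

79.2%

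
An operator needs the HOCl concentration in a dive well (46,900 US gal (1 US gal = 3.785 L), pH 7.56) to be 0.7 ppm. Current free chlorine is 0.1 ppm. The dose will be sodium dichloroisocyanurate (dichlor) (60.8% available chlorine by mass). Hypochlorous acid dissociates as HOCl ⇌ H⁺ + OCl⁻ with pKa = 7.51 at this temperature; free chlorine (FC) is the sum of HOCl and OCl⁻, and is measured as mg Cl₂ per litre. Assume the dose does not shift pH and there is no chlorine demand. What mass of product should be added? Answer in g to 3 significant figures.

404 g

Volume: 46,900 US gal × 3.785 L/gal = 177,516 L.
[OCl⁻]/[HOCl] = 10^(pH − pKa) = 10^(7.56 − 7.51) = 1.122; fraction as HOCl = 1/(1 + 1.122) = 0.4712.
Free chlorine required for 0.7 ppm HOCl: 0.7 / 0.4712 = 1.485 ppm.
FC to add: 1.485 − 0.1 = 1.385 mg/L as Cl₂.
Cl₂ equivalent: 1.385 mg/L × 177,516 L = 245.9 g.
Product at 60.8% available Cl: 245.9 / 0.608 = 404.5 g.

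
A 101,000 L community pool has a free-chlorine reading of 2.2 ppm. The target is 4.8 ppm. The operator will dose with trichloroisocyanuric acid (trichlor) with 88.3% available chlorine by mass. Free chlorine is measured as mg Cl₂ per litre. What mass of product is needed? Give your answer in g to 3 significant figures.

297 g

Chlorine deficit: 4.8 − 2.2 = 2.6 ppm = 2.6 mg/L as Cl₂.
Cl₂ equivalent needed: 2.6 mg/L × 101,000 L = 262,600 mg = 262.6 g.
Product at 88.3% available chlorine: 262.6 / 0.883 = 297.4 g.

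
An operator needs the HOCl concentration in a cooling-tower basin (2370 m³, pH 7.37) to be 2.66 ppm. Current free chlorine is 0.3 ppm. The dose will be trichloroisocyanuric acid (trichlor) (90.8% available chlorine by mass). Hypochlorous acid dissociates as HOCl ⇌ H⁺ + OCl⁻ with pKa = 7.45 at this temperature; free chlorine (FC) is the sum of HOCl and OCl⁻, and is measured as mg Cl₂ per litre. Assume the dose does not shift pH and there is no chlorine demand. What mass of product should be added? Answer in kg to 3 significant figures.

Volume: 2370 m³ = 2,370,000 L.
[OCl⁻]/[HOCl] = 10^(pH − pKa) = 10^(7.37 − 7.45) = 0.8318; fraction as HOCl = 1/(1 + 0.8318) = 0.5459.
Free chlorine required for 2.66 ppm HOCl: 2.66 / 0.5459 = 4.872 ppm.
FC to add: 4.872 − 0.3 = 4.572 mg/L as Cl₂.
Cl₂ equivalent: 4.572 mg/L × 2,370,000 L = 10,840 g.
Product at 90.8% available Cl: 10,840 / 0.908 = 11,930 g.

11.9 kg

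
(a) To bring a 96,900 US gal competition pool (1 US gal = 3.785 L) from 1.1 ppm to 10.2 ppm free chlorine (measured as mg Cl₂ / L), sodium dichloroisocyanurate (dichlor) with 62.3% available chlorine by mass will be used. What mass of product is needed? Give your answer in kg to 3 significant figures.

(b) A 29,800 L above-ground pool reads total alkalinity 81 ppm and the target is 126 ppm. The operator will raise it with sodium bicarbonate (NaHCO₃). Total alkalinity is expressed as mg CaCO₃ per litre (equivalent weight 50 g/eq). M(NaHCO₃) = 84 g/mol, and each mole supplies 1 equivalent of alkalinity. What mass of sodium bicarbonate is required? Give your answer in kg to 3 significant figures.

(a) 5.36 kg; (b) 2.25 kg

(a) Volume: 96,900 US gal × 3.785 L/gal = 366,766 L.
(a) Chlorine deficit: 10.2 − 1.1 = 9.1 ppm = 9.1 mg/L as Cl₂.
(a) Cl₂ equivalent needed: 9.1 mg/L × 366,766 L = 3,338,000 mg = 3338 g.
(a) Product at 62.3% available chlorine: 3338 / 0.623 = 5357 g.

(b) Alkalinity to add: (126 − 81) = 45 mg/L as CaCO₃ × 29,800 L = 1341 g as CaCO₃.
(b) Equivalents: 1341 g ÷ 50 g/eq = 26.82 eq.
(b) NaHCO₃ supplies 1 eq per mole → 26.82 mol.
(b) Mass: 26.82 mol × 84 g/mol = 2253 g.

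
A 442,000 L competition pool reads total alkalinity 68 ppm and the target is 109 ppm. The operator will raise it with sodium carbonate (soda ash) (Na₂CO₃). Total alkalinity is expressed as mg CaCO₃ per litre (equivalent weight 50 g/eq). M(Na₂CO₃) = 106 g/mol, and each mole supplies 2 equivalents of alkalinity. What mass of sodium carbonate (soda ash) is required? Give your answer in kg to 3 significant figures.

19.2 kg

Alkalinity to add: (109 − 68) = 41 mg/L as CaCO₃ × 442,000 L = 18,120 g as CaCO₃.
Equivalents: 18,120 g ÷ 50 g/eq = 362.4 eq.
Each mole of Na₂CO₃ supplies 2 eq, so 362.4 / 2 = 181.2 mol.
Mass: 181.2 mol × 106 g/mol = 19,210 g.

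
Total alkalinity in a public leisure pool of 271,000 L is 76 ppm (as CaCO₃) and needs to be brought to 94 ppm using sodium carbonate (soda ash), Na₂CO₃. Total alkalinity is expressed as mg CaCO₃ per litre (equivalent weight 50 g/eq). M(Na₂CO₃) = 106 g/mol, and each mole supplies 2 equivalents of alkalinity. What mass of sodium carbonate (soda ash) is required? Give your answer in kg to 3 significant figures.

5.17 kg

Alkalinity to add: (94 − 76) = 18 mg/L as CaCO₃ × 271,000 L = 4878 g as CaCO₃.
Equivalents: 4878 g ÷ 50 g/eq = 97.56 eq.
Each mole of Na₂CO₃ supplies 2 eq, so 97.56 / 2 = 48.78 mol.
Mass: 48.78 mol × 106 g/mol = 5171 g.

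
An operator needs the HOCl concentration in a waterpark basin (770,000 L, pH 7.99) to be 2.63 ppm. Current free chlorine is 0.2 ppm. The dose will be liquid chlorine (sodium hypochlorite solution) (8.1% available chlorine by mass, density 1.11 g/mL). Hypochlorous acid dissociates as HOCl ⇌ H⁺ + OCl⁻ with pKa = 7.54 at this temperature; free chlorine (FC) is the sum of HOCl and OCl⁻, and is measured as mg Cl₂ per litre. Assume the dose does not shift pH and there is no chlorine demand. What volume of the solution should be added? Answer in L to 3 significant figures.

84.3 L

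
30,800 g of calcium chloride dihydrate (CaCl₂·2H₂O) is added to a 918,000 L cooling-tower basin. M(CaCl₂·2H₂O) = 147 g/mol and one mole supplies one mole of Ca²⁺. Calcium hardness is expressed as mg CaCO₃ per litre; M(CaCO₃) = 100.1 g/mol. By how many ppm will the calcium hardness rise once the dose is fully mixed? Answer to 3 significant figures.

22.8 ppm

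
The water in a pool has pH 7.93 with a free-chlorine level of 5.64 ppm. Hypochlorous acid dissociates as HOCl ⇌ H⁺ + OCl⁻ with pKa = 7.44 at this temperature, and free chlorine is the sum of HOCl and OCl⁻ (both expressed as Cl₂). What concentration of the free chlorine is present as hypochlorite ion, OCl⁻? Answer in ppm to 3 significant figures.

[OCl⁻]/[HOCl] = 10^(pH − pKa) = 10^(7.93 − 7.44) = 10^0.49 = 3.09.
Fraction as HOCl = 1 / (1 + 3.09) = 0.2445.
OCl⁻ = (1 − 0.2445) × 5.64 ppm = 4.261 ppm.

4.26 ppm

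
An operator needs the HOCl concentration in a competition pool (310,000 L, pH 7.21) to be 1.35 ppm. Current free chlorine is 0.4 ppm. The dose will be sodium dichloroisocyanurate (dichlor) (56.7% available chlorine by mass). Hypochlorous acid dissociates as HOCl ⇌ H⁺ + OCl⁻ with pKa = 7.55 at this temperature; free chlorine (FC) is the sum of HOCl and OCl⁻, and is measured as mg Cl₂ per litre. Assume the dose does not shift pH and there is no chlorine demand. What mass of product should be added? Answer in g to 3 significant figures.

[OCl⁻]/[HOCl] = 10^(pH − pKa) = 10^(7.21 − 7.55) = 0.4571; fraction as HOCl = 1/(1 + 0.4571) = 0.6863.
Free chlorine required for 1.35 ppm HOCl: 1.35 / 0.6863 = 1.967 ppm.
FC to add: 1.967 − 0.4 = 1.567 mg/L as Cl₂.
Cl₂ equivalent: 1.567 mg/L × 310,000 L = 485.8 g.
Product at 56.7% available Cl: 485.8 / 0.567 = 856.8 g.

857 g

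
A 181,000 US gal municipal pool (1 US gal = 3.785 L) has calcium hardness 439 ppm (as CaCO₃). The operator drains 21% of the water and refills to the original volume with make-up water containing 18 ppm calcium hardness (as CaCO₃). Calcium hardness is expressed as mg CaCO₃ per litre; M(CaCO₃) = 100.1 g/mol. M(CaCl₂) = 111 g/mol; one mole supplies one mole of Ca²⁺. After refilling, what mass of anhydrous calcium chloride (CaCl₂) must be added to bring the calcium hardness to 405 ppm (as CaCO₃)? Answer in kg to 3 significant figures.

41.3 kg

Volume: 181,000 US gal × 3.785 L/gal = 685,085 L.
After draining 21% and refilling: 439 × 0.79 + 18 × 0.21 = 350.59 ppm.
Deficit to target: 405 − 350.59 = 54.41 mg/L.
As CaCO₃: 54.41 mg/L × 685,085 L = 37,280 g; ÷ 100.1 = 372.4 mol Ca²⁺.
Mass: 372.4 × 111 = 41,330 g.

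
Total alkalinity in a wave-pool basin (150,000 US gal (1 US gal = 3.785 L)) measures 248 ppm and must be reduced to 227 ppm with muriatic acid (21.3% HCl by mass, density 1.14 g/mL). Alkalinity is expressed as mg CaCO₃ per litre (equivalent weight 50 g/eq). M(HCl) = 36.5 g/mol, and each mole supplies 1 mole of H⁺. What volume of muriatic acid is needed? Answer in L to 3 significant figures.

Volume: 150,000 US gal × 3.785 L/gal = 567,750 L.
Alkalinity to neutralize: (248 − 227) = 21 mg/L as CaCO₃ × 567,750 L = 11,920 g as CaCO₃.
Equivalents of H⁺ required: 11,920 ÷ 50 g/eq = 238.5 eq = 238.5 mol HCl.
Mass of HCl: 238.5 × 36.5 = 8704 g.
Mass of 21.3% solution: 8704 / 0.213 = 40,860 g.
Volume: 40,860 g ÷ 1.14 g/mL = 35,840 mL.

35.8 L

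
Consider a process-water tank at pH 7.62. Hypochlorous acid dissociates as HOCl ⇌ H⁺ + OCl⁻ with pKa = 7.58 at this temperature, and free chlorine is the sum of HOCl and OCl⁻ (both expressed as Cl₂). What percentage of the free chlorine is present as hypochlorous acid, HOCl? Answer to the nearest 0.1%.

47.7%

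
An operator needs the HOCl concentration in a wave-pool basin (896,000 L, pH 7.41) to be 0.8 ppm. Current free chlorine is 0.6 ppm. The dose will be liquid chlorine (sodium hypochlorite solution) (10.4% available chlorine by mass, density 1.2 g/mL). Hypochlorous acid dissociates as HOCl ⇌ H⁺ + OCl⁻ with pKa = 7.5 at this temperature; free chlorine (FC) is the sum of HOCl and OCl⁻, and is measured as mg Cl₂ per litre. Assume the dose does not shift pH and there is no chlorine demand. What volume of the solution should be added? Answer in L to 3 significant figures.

[OCl⁻]/[HOCl] = 10^(pH − pKa) = 10^(7.41 − 7.5) = 0.8128; fraction as HOCl = 1/(1 + 0.8128) = 0.5516.
Free chlorine required for 0.8 ppm HOCl: 0.8 / 0.5516 = 1.45 ppm.
FC to add: 1.45 − 0.6 = 0.8503 mg/L as Cl₂.
Cl₂ equivalent: 0.8503 mg/L × 896,000 L = 761.8 g.
Product at 10.4% available Cl: 761.8 / 0.104 = 7325 g.
Volume: 7325 g ÷ 1.2 g/mL = 6104 mL.

6.10 L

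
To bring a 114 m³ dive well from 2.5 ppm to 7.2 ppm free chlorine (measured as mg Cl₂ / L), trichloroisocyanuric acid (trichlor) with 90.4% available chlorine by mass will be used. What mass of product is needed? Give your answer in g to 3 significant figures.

Volume: 114 m³ = 114,000 L.
Chlorine deficit: 7.2 − 2.5 = 4.7 ppm = 4.7 mg/L as Cl₂.
Cl₂ equivalent needed: 4.7 mg/L × 114,000 L = 535,800 mg = 535.8 g.
Product at 90.4% available chlorine: 535.8 / 0.904 = 592.7 g.

593 g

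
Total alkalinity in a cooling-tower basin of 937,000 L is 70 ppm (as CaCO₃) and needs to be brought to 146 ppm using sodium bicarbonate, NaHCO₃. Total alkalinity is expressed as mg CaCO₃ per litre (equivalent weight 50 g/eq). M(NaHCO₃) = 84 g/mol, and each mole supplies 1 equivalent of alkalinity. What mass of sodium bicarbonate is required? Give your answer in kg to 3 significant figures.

Alkalinity to add: (146 − 70) = 76 mg/L as CaCO₃ × 937,000 L = 71,210 g as CaCO₃.
Equivalents: 71,210 g ÷ 50 g/eq = 1424 eq.
NaHCO₃ supplies 1 eq per mole → 1424 mol.
Mass: 1424 mol × 84 g/mol = 119,600 g.

120 kg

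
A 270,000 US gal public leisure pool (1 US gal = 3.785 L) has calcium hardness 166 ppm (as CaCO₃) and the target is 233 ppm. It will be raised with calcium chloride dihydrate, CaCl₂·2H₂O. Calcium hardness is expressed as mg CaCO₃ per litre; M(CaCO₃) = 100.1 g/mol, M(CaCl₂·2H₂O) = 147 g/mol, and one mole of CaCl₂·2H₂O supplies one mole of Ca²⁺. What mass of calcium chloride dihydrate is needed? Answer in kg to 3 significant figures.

101 kg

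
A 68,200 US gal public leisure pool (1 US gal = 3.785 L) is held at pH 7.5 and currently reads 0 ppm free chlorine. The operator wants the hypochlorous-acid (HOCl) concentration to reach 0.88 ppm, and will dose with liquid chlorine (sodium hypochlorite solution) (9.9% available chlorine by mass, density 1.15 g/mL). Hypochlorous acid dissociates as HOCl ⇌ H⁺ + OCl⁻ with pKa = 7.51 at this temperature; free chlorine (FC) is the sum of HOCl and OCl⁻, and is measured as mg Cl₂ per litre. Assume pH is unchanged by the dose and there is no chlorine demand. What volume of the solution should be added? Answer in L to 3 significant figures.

3.95 L

Volume: 68,200 US gal × 3.785 L/gal = 258,137 L.
[OCl⁻]/[HOCl] = 10^(pH − pKa) = 10^(7.5 − 7.51) = 0.9772; fraction as HOCl = 1/(1 + 0.9772) = 0.5058.
Free chlorine required for 0.88 ppm HOCl: 0.88 / 0.5058 = 1.74 ppm.
FC to add: 1.74 − 0 = 1.74 mg/L as Cl₂.
Cl₂ equivalent: 1.74 mg/L × 258,137 L = 449.2 g.
Product at 9.9% available Cl: 449.2 / 0.099 = 4537 g.
Volume: 4537 g ÷ 1.15 g/mL = 3945 mL.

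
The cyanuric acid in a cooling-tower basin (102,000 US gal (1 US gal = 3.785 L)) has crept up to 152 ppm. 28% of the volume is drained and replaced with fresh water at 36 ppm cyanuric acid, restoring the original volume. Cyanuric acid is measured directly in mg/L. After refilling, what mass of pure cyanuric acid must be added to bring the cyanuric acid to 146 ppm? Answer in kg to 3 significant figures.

Volume: 102,000 US gal × 3.785 L/gal = 386,070 L.
After draining 28% and refilling: 152 × 0.72 + 36 × 0.28 = 119.52 ppm.
Deficit to target: 146 − 119.52 = 26.48 mg/L.
Mass: 26.48 mg/L × 386,070 L = 10,220 g cyanuric acid.

10.2 kg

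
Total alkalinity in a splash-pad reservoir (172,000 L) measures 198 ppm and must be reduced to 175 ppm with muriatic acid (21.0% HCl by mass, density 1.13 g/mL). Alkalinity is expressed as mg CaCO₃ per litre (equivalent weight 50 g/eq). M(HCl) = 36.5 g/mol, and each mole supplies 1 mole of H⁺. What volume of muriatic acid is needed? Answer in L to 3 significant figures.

12.2 L

Alkalinity to neutralize: (198 − 175) = 23 mg/L as CaCO₃ × 172,000 L = 3956 g as CaCO₃.
Equivalents of H⁺ required: 3956 ÷ 50 g/eq = 79.12 eq = 79.12 mol HCl.
Mass of HCl: 79.12 × 36.5 = 2888 g.
Mass of 21.0% solution: 2888 / 0.21 = 13,750 g.
Volume: 13,750 g ÷ 1.13 g/mL = 12,170 mL.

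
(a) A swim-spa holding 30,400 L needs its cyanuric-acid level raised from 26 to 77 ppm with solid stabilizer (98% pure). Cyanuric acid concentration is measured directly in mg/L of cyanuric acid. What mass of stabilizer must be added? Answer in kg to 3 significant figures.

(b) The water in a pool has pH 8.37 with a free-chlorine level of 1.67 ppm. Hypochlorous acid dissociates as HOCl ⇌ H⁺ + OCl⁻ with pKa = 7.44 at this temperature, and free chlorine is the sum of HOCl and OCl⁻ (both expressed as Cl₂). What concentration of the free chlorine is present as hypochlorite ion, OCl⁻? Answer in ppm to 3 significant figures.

(a) 1.58 kg; (b) 1.49 ppm

(a) CYA to add: (77 − 26) = 51 mg/L × 30,400 L = 1550 g cyanuric acid.
(a) At 98% purity: 1550 / 0.98 = 1582 g product.

(b) [OCl⁻]/[HOCl] = 10^(pH − pKa) = 10^(8.37 − 7.44) = 10^0.93 = 8.511.
(b) Fraction as HOCl = 1 / (1 + 8.511) = 0.1051.
(b) OCl⁻ = (1 − 0.1051) × 1.67 ppm = 1.494 ppm.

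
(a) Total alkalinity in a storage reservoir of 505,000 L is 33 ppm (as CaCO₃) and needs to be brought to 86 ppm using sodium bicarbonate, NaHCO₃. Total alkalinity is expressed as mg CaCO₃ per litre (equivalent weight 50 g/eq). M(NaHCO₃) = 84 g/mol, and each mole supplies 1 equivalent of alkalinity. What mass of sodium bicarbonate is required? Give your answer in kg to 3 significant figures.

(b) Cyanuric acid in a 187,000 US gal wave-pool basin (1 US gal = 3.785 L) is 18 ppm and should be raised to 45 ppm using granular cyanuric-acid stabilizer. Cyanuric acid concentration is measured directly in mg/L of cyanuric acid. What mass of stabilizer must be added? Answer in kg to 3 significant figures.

(a) 45.0 kg; (b) 19.1 kg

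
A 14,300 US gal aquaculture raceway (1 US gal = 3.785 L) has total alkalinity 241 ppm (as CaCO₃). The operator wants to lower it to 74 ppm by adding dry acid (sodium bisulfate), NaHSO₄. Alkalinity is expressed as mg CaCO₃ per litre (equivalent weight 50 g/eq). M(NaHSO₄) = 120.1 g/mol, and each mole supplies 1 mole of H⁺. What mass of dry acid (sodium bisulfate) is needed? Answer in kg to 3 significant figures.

21.7 kg

Volume: 14,300 US gal × 3.785 L/gal = 54,126 L.
Alkalinity to neutralize: (241 − 74) = 167 mg/L as CaCO₃ × 54,126 L = 9039 g as CaCO₃.
Equivalents of H⁺ required: 9039 ÷ 50 g/eq = 180.8 eq = 180.8 mol NaHSO₄.
Mass of NaHSO₄: 180.8 × 120.1 = 21,710 g.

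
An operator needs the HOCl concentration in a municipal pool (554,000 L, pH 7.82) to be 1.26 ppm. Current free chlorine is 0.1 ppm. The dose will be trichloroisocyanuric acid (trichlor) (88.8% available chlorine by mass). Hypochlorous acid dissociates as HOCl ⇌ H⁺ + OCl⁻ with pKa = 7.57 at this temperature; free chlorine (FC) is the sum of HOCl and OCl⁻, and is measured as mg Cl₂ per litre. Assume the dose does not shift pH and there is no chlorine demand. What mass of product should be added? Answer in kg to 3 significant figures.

2.12 kg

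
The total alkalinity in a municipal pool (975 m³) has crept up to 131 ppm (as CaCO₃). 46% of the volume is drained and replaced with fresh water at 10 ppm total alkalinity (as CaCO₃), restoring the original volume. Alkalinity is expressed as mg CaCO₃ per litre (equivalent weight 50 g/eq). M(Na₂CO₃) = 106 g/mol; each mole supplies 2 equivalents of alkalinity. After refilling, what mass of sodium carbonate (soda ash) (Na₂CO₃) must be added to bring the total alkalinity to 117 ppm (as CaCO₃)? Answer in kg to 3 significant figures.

43.1 kg

Volume: 975 m³ = 975,000 L.
After draining 46% and refilling: 131 × 0.54 + 10 × 0.46 = 75.34 ppm.
Deficit to target: 117 − 75.34 = 41.66 mg/L.
As CaCO₃: 41.66 mg/L × 975,000 L = 40,620 g; ÷ 50 g/eq ÷ 2 = 406.2 mol Na₂CO₃.
Mass: 406.2 × 106 = 43,060 g.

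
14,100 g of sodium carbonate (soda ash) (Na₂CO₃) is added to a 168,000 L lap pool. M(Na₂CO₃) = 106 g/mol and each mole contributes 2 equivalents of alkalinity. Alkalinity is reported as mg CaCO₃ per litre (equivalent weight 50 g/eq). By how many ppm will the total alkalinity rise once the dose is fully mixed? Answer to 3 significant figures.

Moles of Na₂CO₃: 14,100 g ÷ 106 g/mol = 133 mol → 266 eq of alkalinity.
As CaCO₃: 266 eq × 50 g/eq = 13,300 g.
Rise: 13,300 g / 168,000 L × 1000 = 79.18 mg/L.

79.2 ppm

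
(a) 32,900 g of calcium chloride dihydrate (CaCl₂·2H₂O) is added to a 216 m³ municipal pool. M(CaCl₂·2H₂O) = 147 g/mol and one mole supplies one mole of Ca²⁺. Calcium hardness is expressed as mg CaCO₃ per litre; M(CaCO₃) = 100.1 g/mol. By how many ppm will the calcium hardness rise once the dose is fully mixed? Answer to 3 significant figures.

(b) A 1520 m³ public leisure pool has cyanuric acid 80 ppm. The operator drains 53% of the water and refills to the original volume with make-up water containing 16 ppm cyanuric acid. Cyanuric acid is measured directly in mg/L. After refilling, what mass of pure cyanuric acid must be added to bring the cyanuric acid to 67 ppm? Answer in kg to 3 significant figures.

(a) 104 ppm; (b) 31.8 kg

(a) Volume: 216 m³ = 216,000 L.
(a) Moles of Ca²⁺: 32,900 g ÷ 147 g/mol = 223.8 mol.
(a) As CaCO₃: 223.8 mol × 100.1 g/mol = 22,400 g.
(a) Rise: 22,400 g / 216,000 L × 1000 = 103.7 mg/L.

(b) Volume: 1520 m³ = 1,520,000 L.
(b) After draining 53% and refilling: 80 × 0.47 + 16 × 0.53 = 46.08 ppm.
(b) Deficit to target: 67 − 46.08 = 20.92 mg/L.
(b) Mass: 20.92 mg/L × 1,520,000 L = 31,800 g cyanuric acid.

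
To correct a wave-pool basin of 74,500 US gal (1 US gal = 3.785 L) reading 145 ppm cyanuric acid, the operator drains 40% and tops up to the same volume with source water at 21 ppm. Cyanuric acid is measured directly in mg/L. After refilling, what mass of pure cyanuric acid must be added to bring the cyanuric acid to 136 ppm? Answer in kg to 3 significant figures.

11.4 kg

Volume: 74,500 US gal × 3.785 L/gal = 281,982 L.
After draining 40% and refilling: 145 × 0.60 + 21 × 0.40 = 95.4 ppm.
Deficit to target: 136 − 95.4 = 40.6 mg/L.
Mass: 40.6 mg/L × 281,982 L = 11,450 g cyanuric acid.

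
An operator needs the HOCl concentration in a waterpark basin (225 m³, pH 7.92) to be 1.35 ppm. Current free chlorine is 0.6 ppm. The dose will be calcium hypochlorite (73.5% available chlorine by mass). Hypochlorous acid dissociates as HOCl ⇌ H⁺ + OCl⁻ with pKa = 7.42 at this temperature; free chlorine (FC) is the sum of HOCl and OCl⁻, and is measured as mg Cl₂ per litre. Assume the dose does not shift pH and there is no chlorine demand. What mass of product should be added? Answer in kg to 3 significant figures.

Volume: 225 m³ = 225,000 L.
[OCl⁻]/[HOCl] = 10^(pH − pKa) = 10^(7.92 − 7.42) = 3.162; fraction as HOCl = 1/(1 + 3.162) = 0.2403.
Free chlorine required for 1.35 ppm HOCl: 1.35 / 0.2403 = 5.619 ppm.
FC to add: 5.619 − 0.6 = 5.019 mg/L as Cl₂.
Cl₂ equivalent: 5.019 mg/L × 225,000 L = 1129 g.
Product at 73.5% available Cl: 1129 / 0.735 = 1536 g.

1.54 kg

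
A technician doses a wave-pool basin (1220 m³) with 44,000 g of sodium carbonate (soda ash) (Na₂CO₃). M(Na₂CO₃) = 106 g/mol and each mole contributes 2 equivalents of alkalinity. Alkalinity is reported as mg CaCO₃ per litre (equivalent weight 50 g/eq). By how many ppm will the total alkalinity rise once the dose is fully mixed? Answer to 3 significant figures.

34.0 ppm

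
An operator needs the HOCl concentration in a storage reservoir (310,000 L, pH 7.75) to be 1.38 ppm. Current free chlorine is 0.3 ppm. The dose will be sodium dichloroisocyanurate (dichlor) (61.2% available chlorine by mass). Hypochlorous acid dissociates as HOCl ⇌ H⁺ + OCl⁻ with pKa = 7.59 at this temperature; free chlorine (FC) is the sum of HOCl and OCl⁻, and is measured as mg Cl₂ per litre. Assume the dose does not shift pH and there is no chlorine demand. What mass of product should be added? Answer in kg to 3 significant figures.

[OCl⁻]/[HOCl] = 10^(pH − pKa) = 10^(7.75 − 7.59) = 1.445; fraction as HOCl = 1/(1 + 1.445) = 0.4089.
Free chlorine required for 1.38 ppm HOCl: 1.38 / 0.4089 = 3.375 ppm.
FC to add: 3.375 − 0.3 = 3.075 mg/L as Cl₂.
Cl₂ equivalent: 3.075 mg/L × 310,000 L = 953.2 g.
Product at 61.2% available Cl: 953.2 / 0.612 = 1557 g.

1.56 kg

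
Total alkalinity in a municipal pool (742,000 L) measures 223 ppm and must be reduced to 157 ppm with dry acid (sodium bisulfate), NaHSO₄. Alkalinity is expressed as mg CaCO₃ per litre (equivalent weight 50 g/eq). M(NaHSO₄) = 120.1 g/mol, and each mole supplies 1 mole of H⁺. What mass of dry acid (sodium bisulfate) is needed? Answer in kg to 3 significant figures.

118 kg

Alkalinity to neutralize: (223 − 157) = 66 mg/L as CaCO₃ × 742,000 L = 48,970 g as CaCO₃.
Equivalents of H⁺ required: 48,970 ÷ 50 g/eq = 979.4 eq = 979.4 mol NaHSO₄.
Mass of NaHSO₄: 979.4 × 120.1 = 117,600 g.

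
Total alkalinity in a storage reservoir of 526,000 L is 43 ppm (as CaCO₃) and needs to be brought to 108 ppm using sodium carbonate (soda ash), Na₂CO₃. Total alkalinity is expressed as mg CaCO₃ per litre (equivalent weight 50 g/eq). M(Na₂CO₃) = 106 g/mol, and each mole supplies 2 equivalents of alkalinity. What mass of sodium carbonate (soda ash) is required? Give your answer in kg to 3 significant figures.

Alkalinity to add: (108 − 43) = 65 mg/L as CaCO₃ × 526,000 L = 34,190 g as CaCO₃.
Equivalents: 34,190 g ÷ 50 g/eq = 683.8 eq.
Each mole of Na₂CO₃ supplies 2 eq, so 683.8 / 2 = 341.9 mol.
Mass: 341.9 mol × 106 g/mol = 36,240 g.

36.2 kg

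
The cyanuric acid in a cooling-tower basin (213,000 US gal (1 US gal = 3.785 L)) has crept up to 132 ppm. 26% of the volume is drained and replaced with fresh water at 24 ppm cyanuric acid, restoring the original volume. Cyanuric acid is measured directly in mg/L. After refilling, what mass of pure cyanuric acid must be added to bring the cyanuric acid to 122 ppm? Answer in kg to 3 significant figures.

Volume: 213,000 US gal × 3.785 L/gal = 806,205 L.
After draining 26% and refilling: 132 × 0.74 + 24 × 0.26 = 103.92 ppm.
Deficit to target: 122 − 103.92 = 18.08 mg/L.
Mass: 18.08 mg/L × 806,205 L = 14,580 g cyanuric acid.

14.6 kg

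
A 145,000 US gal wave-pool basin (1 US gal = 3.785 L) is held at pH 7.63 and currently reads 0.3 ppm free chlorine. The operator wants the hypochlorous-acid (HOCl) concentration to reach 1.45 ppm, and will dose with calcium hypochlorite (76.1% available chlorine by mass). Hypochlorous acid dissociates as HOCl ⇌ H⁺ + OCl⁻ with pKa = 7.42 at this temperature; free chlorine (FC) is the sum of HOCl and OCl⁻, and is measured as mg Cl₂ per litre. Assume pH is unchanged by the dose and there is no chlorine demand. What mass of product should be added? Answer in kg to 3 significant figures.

Volume: 145,000 US gal × 3.785 L/gal = 548,825 L.
[OCl⁻]/[HOCl] = 10^(pH − pKa) = 10^(7.63 − 7.42) = 1.622; fraction as HOCl = 1/(1 + 1.622) = 0.3814.
Free chlorine required for 1.45 ppm HOCl: 1.45 / 0.3814 = 3.802 ppm.
FC to add: 3.802 − 0.3 = 3.502 mg/L as Cl₂.
Cl₂ equivalent: 3.502 mg/L × 548,825 L = 1922 g.
Product at 76.1% available Cl: 1922 / 0.761 = 2525 g.

2.53 kg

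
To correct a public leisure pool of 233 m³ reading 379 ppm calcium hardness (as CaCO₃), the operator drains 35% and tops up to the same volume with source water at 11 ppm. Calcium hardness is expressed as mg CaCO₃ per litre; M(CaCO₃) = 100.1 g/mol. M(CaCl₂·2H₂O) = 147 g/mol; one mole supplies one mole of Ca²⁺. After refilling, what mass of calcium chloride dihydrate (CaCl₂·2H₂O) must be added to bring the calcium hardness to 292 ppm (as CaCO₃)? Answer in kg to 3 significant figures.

Volume: 233 m³ = 233,000 L.
After draining 35% and refilling: 379 × 0.65 + 11 × 0.35 = 250.2 ppm.
Deficit to target: 292 − 250.2 = 41.8 mg/L.
As CaCO₃: 41.8 mg/L × 233,000 L = 9739 g; ÷ 100.1 = 97.3 mol Ca²⁺.
Mass: 97.3 × 147 = 14,300 g.

14.3 kg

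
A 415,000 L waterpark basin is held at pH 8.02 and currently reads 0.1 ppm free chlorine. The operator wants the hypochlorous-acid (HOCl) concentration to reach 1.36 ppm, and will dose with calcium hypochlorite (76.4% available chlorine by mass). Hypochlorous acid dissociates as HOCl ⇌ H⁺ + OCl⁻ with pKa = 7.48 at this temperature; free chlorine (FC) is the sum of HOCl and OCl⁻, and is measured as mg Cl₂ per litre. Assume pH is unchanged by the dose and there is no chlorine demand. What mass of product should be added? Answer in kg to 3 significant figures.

3.25 kg

[OCl⁻]/[HOCl] = 10^(pH − pKa) = 10^(8.02 − 7.48) = 3.467; fraction as HOCl = 1/(1 + 3.467) = 0.2238.
Free chlorine required for 1.36 ppm HOCl: 1.36 / 0.2238 = 6.076 ppm.
FC to add: 6.076 − 0.1 = 5.976 mg/L as Cl₂.
Cl₂ equivalent: 5.976 mg/L × 415,000 L = 2480 g.
Product at 76.4% available Cl: 2480 / 0.764 = 3246 g.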